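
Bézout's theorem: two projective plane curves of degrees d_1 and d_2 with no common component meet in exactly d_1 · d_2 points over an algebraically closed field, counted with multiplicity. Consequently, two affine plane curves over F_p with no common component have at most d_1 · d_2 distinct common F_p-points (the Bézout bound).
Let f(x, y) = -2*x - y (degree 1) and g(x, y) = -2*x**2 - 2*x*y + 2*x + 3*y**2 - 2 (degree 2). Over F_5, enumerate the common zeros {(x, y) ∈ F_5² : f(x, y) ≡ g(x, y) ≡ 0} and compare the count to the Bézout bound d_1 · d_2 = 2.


Common zeros: {(3, 4), (4, 2)}; count = 2; Bézout bound = 2.

deg(f) = 1, deg(g) = 2, so Bézout bound = 2.
Scan x ∈ F_5. For each x, list the y ∈ F_5 with f(x, y) ≡ 0 and those with g(x, y) ≡ 0 (mod 5); the common zeros in that column are the intersection.
  x = 0: f ≡ 0 at y ∈ {0}; g ≡ 0 at y ∈ {2, 3}; common: ∅.
  x = 1: f ≡ 0 at y ∈ {3}; g ≡ 0 at y ∈ ∅; common: ∅.
  x = 2: f ≡ 0 at y ∈ {1}; g ≡ 0 at y ∈ ∅; common: ∅.
  x = 3: f ≡ 0 at y ∈ {4}; g ≡ 0 at y ∈ {3, 4}; common: {4}.
  x = 4: f ≡ 0 at y ∈ {2}; g ≡ 0 at y ∈ {2, 4}; common: {2}.
Collecting: common zeros = {(3, 4), (4, 2)}, so the count is 2.
Comparison with the Bézout bound: 2 ≤ 2 = deg(f)·deg(g), as expected for curves with no common component (the bound is attained).


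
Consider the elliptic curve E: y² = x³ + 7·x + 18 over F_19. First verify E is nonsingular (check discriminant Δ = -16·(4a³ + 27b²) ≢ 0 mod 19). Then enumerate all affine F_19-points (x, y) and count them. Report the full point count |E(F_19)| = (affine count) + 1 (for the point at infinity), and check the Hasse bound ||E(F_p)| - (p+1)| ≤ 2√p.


Affine points = {(1, 8), (1, 11), (3, 3), (3, 16), (5, 8), (5, 11), (7, 7), (7, 12), (8, 4), (8, 15), (10, 9), (10, 10), (11, 1), (11, 18), (12, 5), (12, 14), (13, 8), (13, 11)}; affine count = 18; |E(F_19)| = 19.

Discriminant check: Δ ∝ 4a³ + 27b² = 4·7³ + 27·18² = 4·343 + 27·324 ≡ 12 (mod 19). Nonzero ⇒ E is nonsingular.
For each x ∈ F_19, compute rhs = x³ + 7·x + 18 mod 19, then count y ∈ F_19 with y² ≡ rhs.
  x = 0: rhs = 18, matching y values: none (0 points).
  x = 1: rhs = 7, matching y values: 8, 11 (2 points).
  x = 2: rhs = 2, matching y values: none (0 points).
  x = 3: rhs = 9, matching y values: 3, 16 (2 points).
  x = 4: rhs = 15, matching y values: none (0 points).
  x = 5: rhs = 7, matching y values: 8, 11 (2 points).
  x = 6: rhs = 10, matching y values: none (0 points).
  x = 7: rhs = 11, matching y values: 7, 12 (2 points).
  x = 8: rhs = 16, matching y values: 4, 15 (2 points).
  x = 9: rhs = 12, matching y values: none (0 points).
  x = 10: rhs = 5, matching y values: 9, 10 (2 points).
  x = 11: rhs = 1, matching y values: 1, 18 (2 points).
  x = 12: rhs = 6, matching y values: 5, 14 (2 points).
  x = 13: rhs = 7, matching y values: 8, 11 (2 points).
  x = 14: rhs = 10, matching y values: none (0 points).
  x = 15: rhs = 2, matching y values: none (0 points).
  x = 16: rhs = 8, matching y values: none (0 points).
  x = 17: rhs = 15, matching y values: none (0 points).
  x = 18: rhs = 10, matching y values: none (0 points).
Total affine count: 18.
Full point count |E(F_19)| = 18 + 1 = 19.
Hasse bound: |19 − (19+1)| = |-1| = 1 ≤ 2√19 ≈ 8.7178 ✓.


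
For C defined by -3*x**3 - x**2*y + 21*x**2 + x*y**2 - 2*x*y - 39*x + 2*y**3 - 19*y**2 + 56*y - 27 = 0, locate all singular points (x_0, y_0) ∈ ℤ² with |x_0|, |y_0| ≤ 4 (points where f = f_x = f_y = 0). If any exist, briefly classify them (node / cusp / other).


Singular points: {(2, 3)}; classification: cusp.

Compute partial derivatives:
  f_x = -9*x**2 - 2*x*y + 42*x + y**2 - 2*y - 39.
  f_y = -x**2 + 2*x*y - 2*x + 6*y**2 - 38*y + 56.
Scan x_0 ∈ {−4, ..., 4}. For each x_0, f_y(x_0, y) is a polynomial in y; find its integer roots y ∈ {−4, ..., 4}, then test f_x and f at those candidates.
  x = -4: f_y(-4, y) = 6*y**2 - 46*y + 48; no integer root y with |y| ≤ 4.
  x = -3: f_y(-3, y) = 6*y**2 - 44*y + 53; no integer root y with |y| ≤ 4.
  x = -2: f_y(-2, y) = 6*y**2 - 42*y + 56; no integer root y with |y| ≤ 4.
  x = -1: f_y(-1, y) = 6*y**2 - 40*y + 57; no integer root y with |y| ≤ 4.
  x = 0: f_y(0, y) = 6*y**2 - 38*y + 56; vanishes at y ∈ {4}. (0, 4): f_x = -31 ≠ 0.
  x = 1: f_y(1, y) = 6*y**2 - 36*y + 53; no integer root y with |y| ≤ 4.
  x = 2: f_y(2, y) = 6*y**2 - 34*y + 48; vanishes at y ∈ {3}. (2, 3): f_x = 0, f = 0 — SINGULAR.
  x = 3: f_y(3, y) = 6*y**2 - 32*y + 41; no integer root y with |y| ≤ 4.
  x = 4: f_y(4, y) = 6*y**2 - 30*y + 32; no integer root y with |y| ≤ 4.
Only singular point on the grid: (2, 3).
Classify: substitute x = 2 + u, y = 3 + v and expand: f = -3*u**3 - u**2*v + u*v**2 + 2*v**3 + v**2.
No constant or linear terms (consistent with a singular point). Quadratic part: v**2. Cubic part: -3*u**3 - u**2*v + u*v**2 + 2*v**3.
The quadratic part v**2 is a perfect square, so there is a single (double) tangent line v = 0, i.e. y = 3. Restricting the cubic part to that line (v = 0) leaves -3*u**3 ≠ 0, so f is not divisible by v and the branch is v² ≈ 3*u**3 to lowest order — this is a cusp.
Classification: cusp.


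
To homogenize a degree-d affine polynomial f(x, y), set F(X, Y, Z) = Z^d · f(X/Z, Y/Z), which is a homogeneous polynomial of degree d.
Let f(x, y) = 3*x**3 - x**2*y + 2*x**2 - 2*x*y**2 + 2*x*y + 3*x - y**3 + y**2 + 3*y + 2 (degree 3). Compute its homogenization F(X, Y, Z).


F(X, Y, Z) = 3*X**3 - X**2*Y + 2*X**2*Z - 2*X*Y**2 + 2*X*Y*Z + 3*X*Z**2 - Y**3 + Y**2*Z + 3*Y*Z**2 + 2*Z**3

deg(f) = 3.
Substitute x = X/Z, y = Y/Z into f, then multiply by Z^3.
  monomial 3·x^3·y^0 ↦ 3·X^3·Y^0·Z^0.
  monomial -1·x^2·y^1 ↦ -1·X^2·Y^1·Z^0.
  monomial 2·x^2·y^0 ↦ 2·X^2·Y^0·Z^1.
  monomial -2·x^1·y^2 ↦ -2·X^1·Y^2·Z^0.
  monomial 2·x^1·y^1 ↦ 2·X^1·Y^1·Z^1.
  monomial 3·x^1·y^0 ↦ 3·X^1·Y^0·Z^2.
  monomial -1·x^0·y^3 ↦ -1·X^0·Y^3·Z^0.
  monomial 1·x^0·y^2 ↦ 1·X^0·Y^2·Z^1.
  monomial 3·x^0·y^1 ↦ 3·X^0·Y^1·Z^2.
  monomial 2·x^0·y^0 ↦ 2·X^0·Y^0·Z^3.
Collecting: F(X, Y, Z) = 3*X**3 - X**2*Y + 2*X**2*Z - 2*X*Y**2 + 2*X*Y*Z + 3*X*Z**2 - Y**3 + Y**2*Z + 3*Y*Z**2 + 2*Z**3.


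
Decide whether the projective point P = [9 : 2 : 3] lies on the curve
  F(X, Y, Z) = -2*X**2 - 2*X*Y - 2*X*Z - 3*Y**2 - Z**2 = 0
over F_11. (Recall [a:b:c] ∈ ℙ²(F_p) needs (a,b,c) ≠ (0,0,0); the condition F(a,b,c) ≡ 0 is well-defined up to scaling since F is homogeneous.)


F(9,2,3) ≡ 2 (mod 11); P is NOT on the curve.

Evaluate F(9, 2, 3) term-by-term (mod 11).
  -2*X**2 ↦ -2·81·1·1 = -162
  -2*X*Y ↦ -2·9·2·1 = -36
  -2*X*Z ↦ -2·9·1·3 = -54
  -3*Y**2 ↦ -3·1·4·1 = -12
  -Z**2 ↦ -1·1·1·9 = -9
Sum: F(9, 2, 3) = (-162) + (-36) + (-54) + (-12) + (-9) = -273.
Reducing mod 11: -273 ≡ 2 (mod 11).
Since F(a, b, c) ≡ 2 ≠ 0 (mod 11), P does NOT lie on the curve.


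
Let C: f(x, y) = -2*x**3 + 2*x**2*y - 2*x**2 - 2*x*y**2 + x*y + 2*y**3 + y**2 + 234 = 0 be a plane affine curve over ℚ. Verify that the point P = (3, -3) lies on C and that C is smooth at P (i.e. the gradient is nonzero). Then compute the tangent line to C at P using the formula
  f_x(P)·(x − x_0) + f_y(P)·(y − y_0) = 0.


Tangent line at P: -123*x + 105*y + 684 = 0.

Step 1: f(3, -3) = 0, so P lies on C.
Step 2: partial derivatives
  f_x(x, y) = -6*x**2 + 4*x*y - 4*x - 2*y**2 + y, f_y(x, y) = 2*x**2 - 4*x*y + x + 6*y**2 + 2*y.
  f_x(P) = -123, f_y(P) = 105 (gradient nonzero, so P is smooth).
Step 3: tangent line at P: -123·(x − 3) + 105·(y − -3) = 0.
Expanding: -123*x + 105*y + 684 = 0.


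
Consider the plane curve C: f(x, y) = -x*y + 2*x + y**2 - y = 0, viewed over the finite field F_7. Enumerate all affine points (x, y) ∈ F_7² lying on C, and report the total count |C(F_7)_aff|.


Affine F_7-points: {(0, 0), (0, 1), (2, 5), (4, 6), (6, 3), (6, 4)}; count = 6.

For each of the 49 pairs (x, y) ∈ F_7², evaluate f(x, y) mod 7. Record the zeros.
  x = 0: [0↦0, 1↦0, 2↦2, 3↦6, 4↦5, 5↦6, 6↦2]  zeros at y ∈ {0, 1}
  x = 1: [0↦2, 1↦1, 2↦2, 3↦5, 4↦3, 5↦3, 6↦5]  zeros at y ∈ ∅
  x = 2: [0↦4, 1↦2, 2↦2, 3↦4, 4↦1, 5↦0, 6↦1]  zeros at y ∈ {5}
  x = 3: [0↦6, 1↦3, 2↦2, 3↦3, 4↦6, 5↦4, 6↦4]  zeros at y ∈ ∅
  x = 4: [0↦1, 1↦4, 2↦2, 3↦2, 4↦4, 5↦1, 6↦0]  zeros at y ∈ {6}
  x = 5: [0↦3, 1↦5, 2↦2, 3↦1, 4↦2, 5↦5, 6↦3]  zeros at y ∈ ∅
  x = 6: [0↦5, 1↦6, 2↦2, 3↦0, 4↦0, 5↦2, 6↦6]  zeros at y ∈ {3, 4}
Collecting zeros: affine points = {(0, 0), (0, 1), (2, 5), (4, 6), (6, 3), (6, 4)}.
Total count |C(F_7)_aff| = 6.


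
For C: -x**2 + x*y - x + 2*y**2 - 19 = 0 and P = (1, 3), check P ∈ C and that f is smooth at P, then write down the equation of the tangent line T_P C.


Tangent line at P: 13*y - 39 = 0.

Step 1: f(1, 3) = 0, so P lies on C.
Step 2: partial derivatives
  f_x(x, y) = -2*x + y - 1, f_y(x, y) = x + 4*y.
  f_x(P) = 0, f_y(P) = 13 (gradient nonzero, so P is smooth).
Step 3: tangent line at P: 0·(x − 1) + 13·(y − 3) = 0.
Expanding: 13*y - 39 = 0.


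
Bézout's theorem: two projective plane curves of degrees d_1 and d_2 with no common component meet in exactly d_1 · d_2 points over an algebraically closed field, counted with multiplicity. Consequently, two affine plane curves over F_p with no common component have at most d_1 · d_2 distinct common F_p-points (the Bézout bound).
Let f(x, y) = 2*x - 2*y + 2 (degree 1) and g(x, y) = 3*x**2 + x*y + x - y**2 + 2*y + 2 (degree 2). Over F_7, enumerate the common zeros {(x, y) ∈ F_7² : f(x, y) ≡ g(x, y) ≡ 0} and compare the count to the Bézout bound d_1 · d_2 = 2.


Common zeros: ∅; count = 0; Bézout bound = 2.

deg(f) = 1, deg(g) = 2, so Bézout bound = 2.
Scan x ∈ F_7. For each x, list the y ∈ F_7 with f(x, y) ≡ 0 and those with g(x, y) ≡ 0 (mod 7); the common zeros in that column are the intersection.
  x = 0: f ≡ 0 at y ∈ {1}; g ≡ 0 at y ∈ ∅; common: ∅.
  x = 1: f ≡ 0 at y ∈ {2}; g ≡ 0 at y ∈ ∅; common: ∅.
  x = 2: f ≡ 0 at y ∈ {3}; g ≡ 0 at y ∈ ∅; common: ∅.
  x = 3: f ≡ 0 at y ∈ {4}; g ≡ 0 at y ∈ ∅; common: ∅.
  x = 4: f ≡ 0 at y ∈ {5}; g ≡ 0 at y ∈ {3}; common: ∅.
  x = 5: f ≡ 0 at y ∈ {6}; g ≡ 0 at y ∈ ∅; common: ∅.
  x = 6: f ≡ 0 at y ∈ {0}; g ≡ 0 at y ∈ ∅; common: ∅.
Collecting: common zeros = ∅, so the count is 0.
Comparison with the Bézout bound: 0 ≤ 2 = deg(f)·deg(g), as expected for curves with no common component (the affine F_7-count falls short of the bound because intersections may lie at infinity, over extension fields, or carry multiplicity).


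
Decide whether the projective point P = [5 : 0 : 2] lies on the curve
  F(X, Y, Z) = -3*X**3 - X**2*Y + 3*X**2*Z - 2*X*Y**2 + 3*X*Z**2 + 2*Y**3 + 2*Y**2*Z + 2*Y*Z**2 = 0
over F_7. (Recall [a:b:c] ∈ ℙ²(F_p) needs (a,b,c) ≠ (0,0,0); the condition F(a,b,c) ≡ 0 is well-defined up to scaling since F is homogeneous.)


F(5,0,2) ≡ 3 (mod 7); P is NOT on the curve.

Evaluate F(5, 0, 2) term-by-term (mod 7).
  -3*X**3 ↦ -3·125·1·1 = -375
  -X**2*Y ↦ -1·25·0·1 = 0
  3*X**2*Z ↦ 3·25·1·2 = 150
  -2*X*Y**2 ↦ -2·5·0·1 = 0
  3*X*Z**2 ↦ 3·5·1·4 = 60
  2*Y**3 ↦ 2·1·0·1 = 0
  2*Y**2*Z ↦ 2·1·0·2 = 0
  2*Y*Z**2 ↦ 2·1·0·4 = 0
Sum: F(5, 0, 2) = (-375) + (0) + (150) + (0) + (60) + (0) + (0) + (0) = -165.
Reducing mod 7: -165 ≡ 3 (mod 7).
Since F(a, b, c) ≡ 3 ≠ 0 (mod 7), P does NOT lie on the curve.


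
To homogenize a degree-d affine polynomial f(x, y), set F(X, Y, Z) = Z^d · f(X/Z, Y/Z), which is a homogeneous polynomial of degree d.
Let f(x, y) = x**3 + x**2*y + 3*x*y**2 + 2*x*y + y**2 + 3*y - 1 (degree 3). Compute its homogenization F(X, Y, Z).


F(X, Y, Z) = X**3 + X**2*Y + 3*X*Y**2 + 2*X*Y*Z + Y**2*Z + 3*Y*Z**2 - Z**3

deg(f) = 3.
Substitute x = X/Z, y = Y/Z into f, then multiply by Z^3.
  monomial 1·x^3·y^0 ↦ 1·X^3·Y^0·Z^0.
  monomial 1·x^2·y^1 ↦ 1·X^2·Y^1·Z^0.
  monomial 3·x^1·y^2 ↦ 3·X^1·Y^2·Z^0.
  monomial 2·x^1·y^1 ↦ 2·X^1·Y^1·Z^1.
  monomial 1·x^0·y^2 ↦ 1·X^0·Y^2·Z^1.
  monomial 3·x^0·y^1 ↦ 3·X^0·Y^1·Z^2.
  monomial -1·x^0·y^0 ↦ -1·X^0·Y^0·Z^3.
Collecting: F(X, Y, Z) = X**3 + X**2*Y + 3*X*Y**2 + 2*X*Y*Z + Y**2*Z + 3*Y*Z**2 - Z**3.


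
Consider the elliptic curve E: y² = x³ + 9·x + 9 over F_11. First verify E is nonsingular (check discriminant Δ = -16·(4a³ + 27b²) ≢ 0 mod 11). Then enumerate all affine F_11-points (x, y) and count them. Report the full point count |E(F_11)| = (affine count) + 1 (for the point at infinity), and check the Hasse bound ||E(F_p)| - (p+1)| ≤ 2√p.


Affine points = {(0, 3), (0, 8), (5, 5), (5, 6), (6, 2), (6, 9), (9, 4), (9, 7)}; affine count = 8; |E(F_11)| = 9.

Discriminant check: Δ ∝ 4a³ + 27b² = 4·9³ + 27·9² = 4·729 + 27·81 ≡ 10 (mod 11). Nonzero ⇒ E is nonsingular.
For each x ∈ F_11, compute rhs = x³ + 9·x + 9 mod 11, then count y ∈ F_11 with y² ≡ rhs.
  x = 0: rhs = 9, matching y values: 3, 8 (2 points).
  x = 1: rhs = 8, matching y values: none (0 points).
  x = 2: rhs = 2, matching y values: none (0 points).
  x = 3: rhs = 8, matching y values: none (0 points).
  x = 4: rhs = 10, matching y values: none (0 points).
  x = 5: rhs = 3, matching y values: 5, 6 (2 points).
  x = 6: rhs = 4, matching y values: 2, 9 (2 points).
  x = 7: rhs = 8, matching y values: none (0 points).
  x = 8: rhs = 10, matching y values: none (0 points).
  x = 9: rhs = 5, matching y values: 4, 7 (2 points).
  x = 10: rhs = 10, matching y values: none (0 points).
Total affine count: 8.
Full point count |E(F_11)| = 8 + 1 = 9.
Hasse bound: |9 − (11+1)| = |-3| = 3 ≤ 2√11 ≈ 6.6332 ✓.


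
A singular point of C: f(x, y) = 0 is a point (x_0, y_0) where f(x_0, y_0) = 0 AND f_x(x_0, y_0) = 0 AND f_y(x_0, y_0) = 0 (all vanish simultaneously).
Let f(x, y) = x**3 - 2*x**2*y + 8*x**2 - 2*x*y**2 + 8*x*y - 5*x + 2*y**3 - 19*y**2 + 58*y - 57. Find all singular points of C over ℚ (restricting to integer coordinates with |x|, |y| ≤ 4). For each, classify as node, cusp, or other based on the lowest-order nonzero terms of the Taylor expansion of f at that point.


Singular points: {(-1, 3)}; classification: node.

Compute partial derivatives:
  f_x = 3*x**2 - 4*x*y + 16*x - 2*y**2 + 8*y - 5.
  f_y = -2*x**2 - 4*x*y + 8*x + 6*y**2 - 38*y + 58.
Scan x_0 ∈ {−4, ..., 4}. For each x_0, f_y(x_0, y) is a polynomial in y; find its integer roots y ∈ {−4, ..., 4}, then test f_x and f at those candidates.
  x = -4: f_y(-4, y) = 6*y**2 - 22*y - 6; no integer root y with |y| ≤ 4.
  x = -3: f_y(-3, y) = 6*y**2 - 26*y + 16; no integer root y with |y| ≤ 4.
  x = -2: f_y(-2, y) = 6*y**2 - 30*y + 34; no integer root y with |y| ≤ 4.
  x = -1: f_y(-1, y) = 6*y**2 - 34*y + 48; vanishes at y ∈ {3}. (-1, 3): f_x = 0, f = 0 — SINGULAR.
  x = 0: f_y(0, y) = 6*y**2 - 38*y + 58; no integer root y with |y| ≤ 4.
  x = 1: f_y(1, y) = 6*y**2 - 42*y + 64; no integer root y with |y| ≤ 4.
  x = 2: f_y(2, y) = 6*y**2 - 46*y + 66; no integer root y with |y| ≤ 4.
  x = 3: f_y(3, y) = 6*y**2 - 50*y + 64; no integer root y with |y| ≤ 4.
  x = 4: f_y(4, y) = 6*y**2 - 54*y + 58; no integer root y with |y| ≤ 4.
Only singular point on the grid: (-1, 3).
Classify: substitute x = -1 + u, y = 3 + v and expand: f = u**3 - 2*u**2*v - u**2 - 2*u*v**2 + 2*v**3 + v**2.
No constant or linear terms (consistent with a singular point). Quadratic part: -u**2 + v**2. Cubic part: u**3 - 2*u**2*v - 2*u*v**2 + 2*v**3.
The quadratic part v**2 - u**2 = (v − u)(v + u) splits into two distinct linear factors, so there are two distinct tangent lines y − 3 = ±(x − -1) — this is a node (ordinary double point).
Classification: node.


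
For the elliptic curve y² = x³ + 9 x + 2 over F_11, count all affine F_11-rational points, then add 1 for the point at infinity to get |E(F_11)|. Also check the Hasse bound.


Affine points = {(1, 1), (1, 10), (3, 1), (3, 10), (4, 5), (4, 6), (7, 1), (7, 10), (8, 5), (8, 6), (9, 3), (9, 8), (10, 5), (10, 6)}; affine count = 14; |E(F_11)| = 15.

Discriminant check: Δ ∝ 4a³ + 27b² = 4·9³ + 27·2² = 4·729 + 27·4 ≡ 10 (mod 11). Nonzero ⇒ E is nonsingular.
For each x ∈ F_11, compute rhs = x³ + 9·x + 2 mod 11, then count y ∈ F_11 with y² ≡ rhs.
  x = 0: rhs = 2, matching y values: none (0 points).
  x = 1: rhs = 1, matching y values: 1, 10 (2 points).
  x = 2: rhs = 6, matching y values: none (0 points).
  x = 3: rhs = 1, matching y values: 1, 10 (2 points).
  x = 4: rhs = 3, matching y values: 5, 6 (2 points).
  x = 5: rhs = 7, matching y values: none (0 points).
  x = 6: rhs = 8, matching y values: none (0 points).
  x = 7: rhs = 1, matching y values: 1, 10 (2 points).
  x = 8: rhs = 3, matching y values: 5, 6 (2 points).
  x = 9: rhs = 9, matching y values: 3, 8 (2 points).
  x = 10: rhs = 3, matching y values: 5, 6 (2 points).
Total affine count: 14.
Full point count |E(F_11)| = 14 + 1 = 15.
Hasse bound: |15 − (11+1)| = |3| = 3 ≤ 2√11 ≈ 6.6332 ✓.


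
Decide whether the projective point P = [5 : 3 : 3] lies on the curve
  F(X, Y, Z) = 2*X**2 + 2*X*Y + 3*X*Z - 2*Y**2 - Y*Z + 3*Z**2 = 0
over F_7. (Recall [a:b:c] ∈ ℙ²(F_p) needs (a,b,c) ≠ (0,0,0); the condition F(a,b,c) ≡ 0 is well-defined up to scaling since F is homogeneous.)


F(5,3,3) ≡ 6 (mod 7); P is NOT on the curve.

Evaluate F(5, 3, 3) term-by-term (mod 7).
  2*X**2 ↦ 2·25·1·1 = 50
  2*X*Y ↦ 2·5·3·1 = 30
  3*X*Z ↦ 3·5·1·3 = 45
  -2*Y**2 ↦ -2·1·9·1 = -18
  -Y*Z ↦ -1·1·3·3 = -9
  3*Z**2 ↦ 3·1·1·9 = 27
Sum: F(5, 3, 3) = (50) + (30) + (45) + (-18) + (-9) + (27) = 125.
Reducing mod 7: 125 ≡ 6 (mod 7).
Since F(a, b, c) ≡ 6 ≠ 0 (mod 7), P does NOT lie on the curve.


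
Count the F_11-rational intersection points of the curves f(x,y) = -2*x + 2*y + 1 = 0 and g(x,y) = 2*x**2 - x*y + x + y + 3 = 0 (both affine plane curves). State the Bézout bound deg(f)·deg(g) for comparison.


Common zeros: ∅; count = 0; Bézout bound = 2.

deg(f) = 1, deg(g) = 2, so Bézout bound = 2.
Scan x ∈ F_11. For each x, list the y ∈ F_11 with f(x, y) ≡ 0 and those with g(x, y) ≡ 0 (mod 11); the common zeros in that column are the intersection.
  x = 0: f ≡ 0 at y ∈ {5}; g ≡ 0 at y ∈ {8}; common: ∅.
  x = 1: f ≡ 0 at y ∈ {6}; g ≡ 0 at y ∈ ∅; common: ∅.
  x = 2: f ≡ 0 at y ∈ {7}; g ≡ 0 at y ∈ {2}; common: ∅.
  x = 3: f ≡ 0 at y ∈ {8}; g ≡ 0 at y ∈ {1}; common: ∅.
  x = 4: f ≡ 0 at y ∈ {9}; g ≡ 0 at y ∈ {2}; common: ∅.
  x = 5: f ≡ 0 at y ∈ {10}; g ≡ 0 at y ∈ {9}; common: ∅.
  x = 6: f ≡ 0 at y ∈ {0}; g ≡ 0 at y ∈ {3}; common: ∅.
  x = 7: f ≡ 0 at y ∈ {1}; g ≡ 0 at y ∈ {7}; common: ∅.
  x = 8: f ≡ 0 at y ∈ {2}; g ≡ 0 at y ∈ {1}; common: ∅.
  x = 9: f ≡ 0 at y ∈ {3}; g ≡ 0 at y ∈ {8}; common: ∅.
  x = 10: f ≡ 0 at y ∈ {4}; g ≡ 0 at y ∈ {9}; common: ∅.
Collecting: common zeros = ∅, so the count is 0.
Comparison with the Bézout bound: 0 ≤ 2 = deg(f)·deg(g), as expected for curves with no common component (the affine F_11-count falls short of the bound because intersections may lie at infinity, over extension fields, or carry multiplicity).


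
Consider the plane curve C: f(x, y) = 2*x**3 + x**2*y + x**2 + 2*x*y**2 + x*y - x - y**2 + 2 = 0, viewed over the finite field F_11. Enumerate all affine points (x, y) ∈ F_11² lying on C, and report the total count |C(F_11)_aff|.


Affine F_11-points: {(2, 2), (2, 7), (3, 3), (3, 10), (6, 1), (8, 7), (8, 8), (9, 1), (9, 6)}; count = 9.

For each of the 121 pairs (x, y) ∈ F_11², evaluate f(x, y) mod 11. Record the zeros.
  x = 0: [0↦2, 1↦1, 2↦9, 3↦4, 4↦8, 5↦10, 6↦10, 7↦8, 8↦4, 9↦9, 10↦1]  zeros at y ∈ ∅
  x = 1: [0↦4, 1↦7, 2↦1, 3↦8, 4↦6, 5↦6, 6↦8, 7↦1, 8↦7, 9↦4, 10↦3]  zeros at y ∈ ∅
  x = 2: [0↦9, 1↦7, 2↦0, 3↦10, 4↦4, 5↦4, 6↦10, 7↦0, 8↦7, 9↦9, 10↦6]  zeros at y ∈ {2, 7}
  x = 3: [0↦7, 1↦2, 2↦7, 3↦0, 4↦3, 5↦5, 6↦6, 7↦6, 8↦5, 9↦3, 10↦0]  zeros at y ∈ {3, 10}
  x = 4: [0↦10, 1↦4, 2↦1, 3↦1, 4↦4, 5↦10, 6↦8, 7↦9, 8↦2, 9↦9, 10↦8]  zeros at y ∈ ∅
  x = 5: [0↦8, 1↦3, 2↦5, 3↦3, 4↦8, 5↦9, 6↦6, 7↦10, 8↦10, 9↦6, 10↦9]  zeros at y ∈ ∅
  x = 6: [0↦2, 1↦0, 2↦9, 3↦7, 4↦5, 5↦3, 6↦1, 7↦10, 8↦8, 9↦6, 10↦4]  zeros at y ∈ {1}
  x = 7: [0↦4, 1↦7, 2↦3, 3↦3, 4↦7, 5↦4, 6↦5, 7↦10, 8↦8, 9↦10, 10↦5]  zeros at y ∈ ∅
  x = 8: [0↦4, 1↦3, 2↦10, 3↦3, 4↦4, 5↦2, 6↦8, 7↦0, 8↦0, 9↦8, 10↦2]  zeros at y ∈ {7, 8}
  x = 9: [0↦3, 1↦0, 2↦9, 3↦8, 4↦8, 5↦9, 6↦0, 7↦3, 8↦7, 9↦1, 10↦7]  zeros at y ∈ {1, 6}
  x = 10: [0↦2, 1↦10, 2↦1, 3↦8, 4↦9, 5↦4, 6↦4, 7↦9, 8↦8, 9↦1, 10↦10]  zeros at y ∈ ∅
Collecting zeros: affine points = {(2, 2), (2, 7), (3, 3), (3, 10), (6, 1), (8, 7), (8, 8), (9, 1), (9, 6)}.
Total count |C(F_11)_aff| = 9.


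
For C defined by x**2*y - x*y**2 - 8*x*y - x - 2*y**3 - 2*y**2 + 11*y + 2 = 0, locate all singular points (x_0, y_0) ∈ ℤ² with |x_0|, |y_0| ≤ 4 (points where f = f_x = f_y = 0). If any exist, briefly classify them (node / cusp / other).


Singular points: {(3, -1)}; classification: node.

Compute partial derivatives:
  f_x = 2*x*y - y**2 - 8*y - 1.
  f_y = x**2 - 2*x*y - 8*x - 6*y**2 - 4*y + 11.
Scan x_0 ∈ {−4, ..., 4}. For each x_0, f_y(x_0, y) is a polynomial in y; find its integer roots y ∈ {−4, ..., 4}, then test f_x and f at those candidates.
  x = -4: f_y(-4, y) = -6*y**2 + 4*y + 59; no integer root y with |y| ≤ 4.
  x = -3: f_y(-3, y) = -6*y**2 + 2*y + 44; no integer root y with |y| ≤ 4.
  x = -2: f_y(-2, y) = 31 - 6*y**2; no integer root y with |y| ≤ 4.
  x = -1: f_y(-1, y) = -6*y**2 - 2*y + 20; vanishes at y ∈ {-2}. (-1, -2): f_x = 15 ≠ 0.
  x = 0: f_y(0, y) = -6*y**2 - 4*y + 11; no integer root y with |y| ≤ 4.
  x = 1: f_y(1, y) = -6*y**2 - 6*y + 4; no integer root y with |y| ≤ 4.
  x = 2: f_y(2, y) = -6*y**2 - 8*y - 1; no integer root y with |y| ≤ 4.
  x = 3: f_y(3, y) = -6*y**2 - 10*y - 4; vanishes at y ∈ {-1}. (3, -1): f_x = 0, f = 0 — SINGULAR.
  x = 4: f_y(4, y) = -6*y**2 - 12*y - 5; no integer root y with |y| ≤ 4.
Only singular point on the grid: (3, -1).
Classify: substitute x = 3 + u, y = -1 + v and expand: f = u**2*v - u**2 - u*v**2 - 2*v**3 + v**2.
No constant or linear terms (consistent with a singular point). Quadratic part: -u**2 + v**2. Cubic part: u**2*v - u*v**2 - 2*v**3.
The quadratic part v**2 - u**2 = (v − u)(v + u) splits into two distinct linear factors, so there are two distinct tangent lines y − -1 = ±(x − 3) — this is a node (ordinary double point).
Classification: node.


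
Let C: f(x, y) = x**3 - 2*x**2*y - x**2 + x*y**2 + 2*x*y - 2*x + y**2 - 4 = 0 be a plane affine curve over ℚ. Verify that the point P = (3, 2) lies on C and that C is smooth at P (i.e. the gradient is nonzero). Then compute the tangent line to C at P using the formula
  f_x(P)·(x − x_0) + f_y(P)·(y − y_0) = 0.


Tangent line at P: 3*x + 4*y - 17 = 0.

Step 1: f(3, 2) = 0, so P lies on C.
Step 2: partial derivatives
  f_x(x, y) = 3*x**2 - 4*x*y - 2*x + y**2 + 2*y - 2, f_y(x, y) = -2*x**2 + 2*x*y + 2*x + 2*y.
  f_x(P) = 3, f_y(P) = 4 (gradient nonzero, so P is smooth).
Step 3: tangent line at P: 3·(x − 3) + 4·(y − 2) = 0.
Expanding: 3*x + 4*y - 17 = 0.


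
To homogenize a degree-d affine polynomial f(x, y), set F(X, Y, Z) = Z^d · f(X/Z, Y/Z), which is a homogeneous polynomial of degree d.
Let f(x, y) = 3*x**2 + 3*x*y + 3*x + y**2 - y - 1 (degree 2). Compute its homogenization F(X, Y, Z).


F(X, Y, Z) = 3*X**2 + 3*X*Y + 3*X*Z + Y**2 - Y*Z - Z**2

deg(f) = 2.
Substitute x = X/Z, y = Y/Z into f, then multiply by Z^2.
  monomial 3·x^2·y^0 ↦ 3·X^2·Y^0·Z^0.
  monomial 3·x^1·y^1 ↦ 3·X^1·Y^1·Z^0.
  monomial 3·x^1·y^0 ↦ 3·X^1·Y^0·Z^1.
  monomial 1·x^0·y^2 ↦ 1·X^0·Y^2·Z^0.
  monomial -1·x^0·y^1 ↦ -1·X^0·Y^1·Z^1.
  monomial -1·x^0·y^0 ↦ -1·X^0·Y^0·Z^2.
Collecting: F(X, Y, Z) = 3*X**2 + 3*X*Y + 3*X*Z + Y**2 - Y*Z - Z**2.


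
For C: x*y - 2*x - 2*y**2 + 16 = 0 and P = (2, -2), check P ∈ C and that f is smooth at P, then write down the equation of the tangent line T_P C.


Tangent line at P: -4*x + 10*y + 28 = 0.

Step 1: f(2, -2) = 0, so P lies on C.
Step 2: partial derivatives
  f_x(x, y) = y - 2, f_y(x, y) = x - 4*y.
  f_x(P) = -4, f_y(P) = 10 (gradient nonzero, so P is smooth).
Step 3: tangent line at P: -4·(x − 2) + 10·(y − -2) = 0.
Expanding: -4*x + 10*y + 28 = 0.


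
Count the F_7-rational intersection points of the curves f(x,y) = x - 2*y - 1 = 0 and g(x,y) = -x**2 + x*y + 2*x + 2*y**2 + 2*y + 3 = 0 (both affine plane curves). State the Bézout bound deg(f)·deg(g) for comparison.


Common zeros: {(3, 1)}; count = 1; Bézout bound = 2.

deg(f) = 1, deg(g) = 2, so Bézout bound = 2.
Scan x ∈ F_7. For each x, list the y ∈ F_7 with f(x, y) ≡ 0 and those with g(x, y) ≡ 0 (mod 7); the common zeros in that column are the intersection.
  x = 0: f ≡ 0 at y ∈ {3}; g ≡ 0 at y ∈ {1, 5}; common: ∅.
  x = 1: f ≡ 0 at y ∈ {0}; g ≡ 0 at y ∈ ∅; common: ∅.
  x = 2: f ≡ 0 at y ∈ {4}; g ≡ 0 at y ∈ ∅; common: ∅.
  x = 3: f ≡ 0 at y ∈ {1}; g ≡ 0 at y ∈ {0, 1}; common: {1}.
  x = 4: f ≡ 0 at y ∈ {5}; g ≡ 0 at y ∈ ∅; common: ∅.
  x = 5: f ≡ 0 at y ∈ {2}; g ≡ 0 at y ∈ ∅; common: ∅.
  x = 6: f ≡ 0 at y ∈ {6}; g ≡ 0 at y ∈ {0, 3}; common: ∅.
Collecting: common zeros = {(3, 1)}, so the count is 1.
Comparison with the Bézout bound: 1 ≤ 2 = deg(f)·deg(g), as expected for curves with no common component (the affine F_7-count falls short of the bound because intersections may lie at infinity, over extension fields, or carry multiplicity).


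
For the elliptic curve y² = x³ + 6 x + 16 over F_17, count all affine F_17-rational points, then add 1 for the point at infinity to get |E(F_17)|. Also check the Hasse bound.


Affine points = {(0, 4), (0, 13), (2, 6), (2, 11), (4, 6), (4, 11), (5, 1), (5, 16), (6, 8), (6, 9), (8, 7), (8, 10), (9, 0), (11, 6), (11, 11), (13, 8), (13, 9), (15, 8), (15, 9), (16, 3), (16, 14)}; affine count = 21; |E(F_17)| = 22.

Discriminant check: Δ ∝ 4a³ + 27b² = 4·6³ + 27·16² = 4·216 + 27·256 ≡ 7 (mod 17). Nonzero ⇒ E is nonsingular.
For each x ∈ F_17, compute rhs = x³ + 6·x + 16 mod 17, then count y ∈ F_17 with y² ≡ rhs.
  x = 0: rhs = 16, matching y values: 4, 13 (2 points).
  x = 1: rhs = 6, matching y values: none (0 points).
  x = 2: rhs = 2, matching y values: 6, 11 (2 points).
  x = 3: rhs = 10, matching y values: none (0 points).
  x = 4: rhs = 2, matching y values: 6, 11 (2 points).
  x = 5: rhs = 1, matching y values: 1, 16 (2 points).
  x = 6: rhs = 13, matching y values: 8, 9 (2 points).
  x = 7: rhs = 10, matching y values: none (0 points).
  x = 8: rhs = 15, matching y values: 7, 10 (2 points).
  x = 9: rhs = 0, matching y values: 0 (1 points).
  x = 10: rhs = 5, matching y values: none (0 points).
  x = 11: rhs = 2, matching y values: 6, 11 (2 points).
  x = 12: rhs = 14, matching y values: none (0 points).
  x = 13: rhs = 13, matching y values: 8, 9 (2 points).
  x = 14: rhs = 5, matching y values: none (0 points).
  x = 15: rhs = 13, matching y values: 8, 9 (2 points).
  x = 16: rhs = 9, matching y values: 3, 14 (2 points).
Total affine count: 21.
Full point count |E(F_17)| = 21 + 1 = 22.
Hasse bound: |22 − (17+1)| = |4| = 4 ≤ 2√17 ≈ 8.2462 ✓.


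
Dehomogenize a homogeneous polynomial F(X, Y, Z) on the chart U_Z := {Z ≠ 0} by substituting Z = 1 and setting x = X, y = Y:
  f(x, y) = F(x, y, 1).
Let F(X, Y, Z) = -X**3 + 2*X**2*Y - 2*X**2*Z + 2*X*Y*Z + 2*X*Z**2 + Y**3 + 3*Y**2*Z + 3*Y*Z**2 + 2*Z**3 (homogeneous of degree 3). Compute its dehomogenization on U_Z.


f(x, y) = -x**3 + 2*x**2*y - 2*x**2 + 2*x*y + 2*x + y**3 + 3*y**2 + 3*y + 2

On U_Z we set Z = 1. Each monomial c·X^i·Y^j·Z^k in F becomes c·x^i·y^j·1^k = c·x^i·y^j.
Substituting Z = 1: F(X, Y, 1) = -x**3 + 2*x**2*y - 2*x**2 + 2*x*y + 2*x + y**3 + 3*y**2 + 3*y + 2.
Note: deg(f) ≤ deg(F) = 3; strict inequality happens when F is divisible by Z (lost terms).


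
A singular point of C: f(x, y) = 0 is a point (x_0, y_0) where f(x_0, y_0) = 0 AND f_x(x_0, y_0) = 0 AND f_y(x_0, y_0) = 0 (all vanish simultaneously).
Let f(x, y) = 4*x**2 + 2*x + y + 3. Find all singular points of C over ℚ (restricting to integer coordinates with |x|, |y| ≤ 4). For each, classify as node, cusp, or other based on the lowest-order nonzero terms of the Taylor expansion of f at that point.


No singular points in the scanned grid; C is smooth there.

Compute partial derivatives:
  f_x = 8*x + 2.
  f_y = 1.
f_y = 1 is a nonzero constant, so f_y never vanishes: no point (x, y) can satisfy f = f_x = f_y = 0. In particular no (x, y) ∈ {−4, ..., 4}² is singular; the curve is smooth.


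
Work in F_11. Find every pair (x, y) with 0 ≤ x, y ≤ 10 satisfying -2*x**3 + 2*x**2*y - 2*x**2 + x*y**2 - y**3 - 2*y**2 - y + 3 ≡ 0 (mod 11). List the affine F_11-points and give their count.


Affine F_11-points: {(1, 2), (1, 4), (4, 5), (5, 0), (7, 0), (9, 0), (9, 9), (10, 1), (10, 8), (10, 10)}; count = 10.

For each of the 121 pairs (x, y) ∈ F_11², evaluate f(x, y) mod 11. Record the zeros.
  x = 0: [0↦3, 1↦10, 2↦7, 3↦10, 4↦2, 5↦10, 6↦6, 7↦6, 8↦4, 9↦5, 10↦3]  zeros at y ∈ ∅
  x = 1: [0↦10, 1↦9, 2↦0, 3↦10, 4↦0, 5↦8, 6↦6, 7↦10, 8↦3, 9↦1, 10↦9]  zeros at y ∈ {2, 4}
  x = 2: [0↦1, 1↦7, 2↦7, 3↦6, 4↦9, 5↦10, 6↦3, 7↦4, 8↦7, 9↦6, 10↦6]  zeros at y ∈ ∅
  x = 3: [0↦8, 1↦3, 2↦5, 3↦8, 4↦6, 5↦4, 6↦7, 7↦9, 8↦4, 9↦8, 10↦4]  zeros at y ∈ ∅
  x = 4: [0↦8, 1↦7, 2↦4, 3↦4, 4↦1, 5↦0, 6↦6, 7↦2, 8↦4, 9↦6, 10↦2]  zeros at y ∈ {5}
  x = 5: [0↦0, 1↦7, 2↦3, 3↦4, 4↦4, 5↦8, 6↦10, 7↦4, 8↦6, 9↦10, 10↦10]  zeros at y ∈ {0}
  x = 6: [0↦5, 1↦2, 2↦1, 3↦7, 4↦3, 5↦5, 6↦7, 7↦3, 8↦9, 9↦8, 10↦5]  zeros at y ∈ ∅
  x = 7: [0↦0, 1↦2, 2↦8, 3↦1, 4↦8, 5↦1, 6↦7, 7↦9, 8↦1, 9↦10, 10↦8]  zeros at y ∈ {0}
  x = 8: [0↦6, 1↦6, 2↦1, 3↦7, 4↦7, 5↦6, 6↦9, 7↦10, 8↦3, 9↦4, 10↦7]  zeros at y ∈ ∅
  x = 9: [0↦0, 1↦2, 2↦1, 3↦2, 4↦10, 5↦8, 6↦1, 7↦5, 8↦3, 9↦0, 10↦1]  zeros at y ∈ {0, 9}
  x = 10: [0↦3, 1↦0, 2↦7, 3↦7, 4↦5, 5↦6, 6↦4, 7↦4, 8↦0, 9↦8, 10↦0]  zeros at y ∈ {1, 8, 10}
Collecting zeros: affine points = {(1, 2), (1, 4), (4, 5), (5, 0), (7, 0), (9, 0), (9, 9), (10, 1), (10, 8), (10, 10)}.
Total count |C(F_11)_aff| = 10.


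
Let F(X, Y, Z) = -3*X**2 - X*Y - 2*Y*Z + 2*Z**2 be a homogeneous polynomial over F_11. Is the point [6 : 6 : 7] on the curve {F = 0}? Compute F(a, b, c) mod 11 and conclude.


F(6,6,7) ≡ 2 (mod 11); P is NOT on the curve.

Evaluate F(6, 6, 7) term-by-term (mod 11).
  -3*X**2 ↦ -3·36·1·1 = -108
  -X*Y ↦ -1·6·6·1 = -36
  -2*Y*Z ↦ -2·1·6·7 = -84
  2*Z**2 ↦ 2·1·1·49 = 98
Sum: F(6, 6, 7) = (-108) + (-36) + (-84) + (98) = -130.
Reducing mod 11: -130 ≡ 2 (mod 11).
Since F(a, b, c) ≡ 2 ≠ 0 (mod 11), P does NOT lie on the curve.


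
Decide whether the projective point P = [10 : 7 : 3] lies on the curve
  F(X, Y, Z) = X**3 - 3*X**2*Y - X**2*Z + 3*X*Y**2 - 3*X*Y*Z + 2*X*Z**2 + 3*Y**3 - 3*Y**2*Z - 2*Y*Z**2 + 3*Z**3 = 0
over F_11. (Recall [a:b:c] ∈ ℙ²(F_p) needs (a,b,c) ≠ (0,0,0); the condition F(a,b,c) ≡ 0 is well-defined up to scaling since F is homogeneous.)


F(10,7,3) ≡ 9 (mod 11); P is NOT on the curve.

Evaluate F(10, 7, 3) term-by-term (mod 11).
  X**3 ↦ 1·1000·1·1 = 1000
  -3*X**2*Y ↦ -3·100·7·1 = -2100
  -X**2*Z ↦ -1·100·1·3 = -300
  3*X*Y**2 ↦ 3·10·49·1 = 1470
  -3*X*Y*Z ↦ -3·10·7·3 = -630
  2*X*Z**2 ↦ 2·10·1·9 = 180
  3*Y**3 ↦ 3·1·343·1 = 1029
  -3*Y**2*Z ↦ -3·1·49·3 = -441
  -2*Y*Z**2 ↦ -2·1·7·9 = -126
  3*Z**3 ↦ 3·1·1·27 = 81
Sum: F(10, 7, 3) = (1000) + (-2100) + (-300) + (1470) + (-630) + (180) + (1029) + (-441) + (-126) + (81) = 163.
Reducing mod 11: 163 ≡ 9 (mod 11).
Since F(a, b, c) ≡ 9 ≠ 0 (mod 11), P does NOT lie on the curve.


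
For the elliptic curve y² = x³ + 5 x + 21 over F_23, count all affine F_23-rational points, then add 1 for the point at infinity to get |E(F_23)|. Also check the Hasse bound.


Affine points = {(1, 2), (1, 21), (2, 4), (2, 19), (4, 6), (4, 17), (7, 10), (7, 13), (9, 6), (9, 17), (10, 6), (10, 17), (11, 2), (11, 21), (13, 11), (13, 12), (14, 11), (14, 12), (18, 3), (18, 20), (19, 11), (19, 12), (20, 5), (20, 18), (21, 7), (21, 16)}; affine count = 26; |E(F_23)| = 27.

Discriminant check: Δ ∝ 4a³ + 27b² = 4·5³ + 27·21² = 4·125 + 27·441 ≡ 10 (mod 23). Nonzero ⇒ E is nonsingular.
For each x ∈ F_23, compute rhs = x³ + 5·x + 21 mod 23, then count y ∈ F_23 with y² ≡ rhs.
  x = 0: rhs = 21, matching y values: none (0 points).
  x = 1: rhs = 4, matching y values: 2, 21 (2 points).
  x = 2: rhs = 16, matching y values: 4, 19 (2 points).
  x = 3: rhs = 17, matching y values: none (0 points).
  x = 4: rhs = 13, matching y values: 6, 17 (2 points).
  x = 5: rhs = 10, matching y values: none (0 points).
  x = 6: rhs = 14, matching y values: none (0 points).
  x = 7: rhs = 8, matching y values: 10, 13 (2 points).
  x = 8: rhs = 21, matching y values: none (0 points).
  x = 9: rhs = 13, matching y values: 6, 17 (2 points).
  x = 10: rhs = 13, matching y values: 6, 17 (2 points).
  x = 11: rhs = 4, matching y values: 2, 21 (2 points).
  x = 12: rhs = 15, matching y values: none (0 points).
  x = 13: rhs = 6, matching y values: 11, 12 (2 points).
  x = 14: rhs = 6, matching y values: 11, 12 (2 points).
  x = 15: rhs = 21, matching y values: none (0 points).
  x = 16: rhs = 11, matching y values: none (0 points).
  x = 17: rhs = 5, matching y values: none (0 points).
  x = 18: rhs = 9, matching y values: 3, 20 (2 points).
  x = 19: rhs = 6, matching y values: 11, 12 (2 points).
  x = 20: rhs = 2, matching y values: 5, 18 (2 points).
  x = 21: rhs = 3, matching y values: 7, 16 (2 points).
  x = 22: rhs = 15, matching y values: none (0 points).
Total affine count: 26.
Full point count |E(F_23)| = 26 + 1 = 27.
Hasse bound: |27 − (23+1)| = |3| = 3 ≤ 2√23 ≈ 9.5917 ✓.


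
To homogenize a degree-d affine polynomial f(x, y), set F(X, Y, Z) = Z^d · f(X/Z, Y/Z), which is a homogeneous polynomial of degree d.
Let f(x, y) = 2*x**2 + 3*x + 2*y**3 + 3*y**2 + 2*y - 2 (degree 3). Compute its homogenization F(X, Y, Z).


F(X, Y, Z) = 2*X**2*Z + 3*X*Z**2 + 2*Y**3 + 3*Y**2*Z + 2*Y*Z**2 - 2*Z**3

deg(f) = 3.
Substitute x = X/Z, y = Y/Z into f, then multiply by Z^3.
  monomial 2·x^2·y^0 ↦ 2·X^2·Y^0·Z^1.
  monomial 3·x^1·y^0 ↦ 3·X^1·Y^0·Z^2.
  monomial 2·x^0·y^3 ↦ 2·X^0·Y^3·Z^0.
  monomial 3·x^0·y^2 ↦ 3·X^0·Y^2·Z^1.
  monomial 2·x^0·y^1 ↦ 2·X^0·Y^1·Z^2.
  monomial -2·x^0·y^0 ↦ -2·X^0·Y^0·Z^3.
Collecting: F(X, Y, Z) = 2*X**2*Z + 3*X*Z**2 + 2*Y**3 + 3*Y**2*Z + 2*Y*Z**2 - 2*Z**3.


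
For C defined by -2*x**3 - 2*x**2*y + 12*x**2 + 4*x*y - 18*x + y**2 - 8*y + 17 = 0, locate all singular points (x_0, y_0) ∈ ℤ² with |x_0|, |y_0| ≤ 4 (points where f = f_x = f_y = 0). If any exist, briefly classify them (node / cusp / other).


Singular points: {(1, 3)}; classification: cusp.

Compute partial derivatives:
  f_x = -6*x**2 - 4*x*y + 24*x + 4*y - 18.
  f_y = -2*x**2 + 4*x + 2*y - 8.
Scan x_0 ∈ {−4, ..., 4}. For each x_0, f_y(x_0, y) is a polynomial in y; find its integer roots y ∈ {−4, ..., 4}, then test f_x and f at those candidates.
  x = -4: f_y(-4, y) = 2*y - 56; no integer root y with |y| ≤ 4.
  x = -3: f_y(-3, y) = 2*y - 38; no integer root y with |y| ≤ 4.
  x = -2: f_y(-2, y) = 2*y - 24; no integer root y with |y| ≤ 4.
  x = -1: f_y(-1, y) = 2*y - 14; no integer root y with |y| ≤ 4.
  x = 0: f_y(0, y) = 2*y - 8; vanishes at y ∈ {4}. (0, 4): f_x = -2 ≠ 0.
  x = 1: f_y(1, y) = 2*y - 6; vanishes at y ∈ {3}. (1, 3): f_x = 0, f = 0 — SINGULAR.
  x = 2: f_y(2, y) = 2*y - 8; vanishes at y ∈ {4}. (2, 4): f_x = -10 ≠ 0.
  x = 3: f_y(3, y) = 2*y - 14; no integer root y with |y| ≤ 4.
  x = 4: f_y(4, y) = 2*y - 24; no integer root y with |y| ≤ 4.
Only singular point on the grid: (1, 3).
Classify: substitute x = 1 + u, y = 3 + v and expand: f = -2*u**3 - 2*u**2*v + v**2.
No constant or linear terms (consistent with a singular point). Quadratic part: v**2. Cubic part: -2*u**3 - 2*u**2*v.
The quadratic part v**2 is a perfect square, so there is a single (double) tangent line v = 0, i.e. y = 3. Restricting the cubic part to that line (v = 0) leaves -2*u**3 ≠ 0, so f is not divisible by v and the branch is v² ≈ 2*u**3 to lowest order — this is a cusp.
Classification: cusp.


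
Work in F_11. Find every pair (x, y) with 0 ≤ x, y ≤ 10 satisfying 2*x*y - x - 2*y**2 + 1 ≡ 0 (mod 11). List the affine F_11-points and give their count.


Affine F_11-points: {(1, 0), (1, 1), (3, 5), (3, 9), (6, 2), (6, 4), (7, 8), (7, 10), (10, 3), (10, 7)}; count = 10.

For each of the 121 pairs (x, y) ∈ F_11², evaluate f(x, y) mod 11. Record the zeros.
  x = 0: [0↦1, 1↦10, 2↦4, 3↦5, 4↦2, 5↦6, 6↦6, 7↦2, 8↦5, 9↦4, 10↦10]  zeros at y ∈ ∅
  x = 1: [0↦0, 1↦0, 2↦7, 3↦10, 4↦9, 5↦4, 6↦6, 7↦4, 8↦9, 9↦10, 10↦7]  zeros at y ∈ {0, 1}
  x = 2: [0↦10, 1↦1, 2↦10, 3↦4, 4↦5, 5↦2, 6↦6, 7↦6, 8↦2, 9↦5, 10↦4]  zeros at y ∈ ∅
  x = 3: [0↦9, 1↦2, 2↦2, 3↦9, 4↦1, 5↦0, 6↦6, 7↦8, 8↦6, 9↦0, 10↦1]  zeros at y ∈ {5, 9}
  x = 4: [0↦8, 1↦3, 2↦5, 3↦3, 4↦8, 5↦9, 6↦6, 7↦10, 8↦10, 9↦6, 10↦9]  zeros at y ∈ ∅
  x = 5: [0↦7, 1↦4, 2↦8, 3↦8, 4↦4, 5↦7, 6↦6, 7↦1, 8↦3, 9↦1, 10↦6]  zeros at y ∈ ∅
  x = 6: [0↦6, 1↦5, 2↦0, 3↦2, 4↦0, 5↦5, 6↦6, 7↦3, 8↦7, 9↦7, 10↦3]  zeros at y ∈ {2, 4}
  x = 7: [0↦5, 1↦6, 2↦3, 3↦7, 4↦7, 5↦3, 6↦6, 7↦5, 8↦0, 9↦2, 10↦0]  zeros at y ∈ {8, 10}
  x = 8: [0↦4, 1↦7, 2↦6, 3↦1, 4↦3, 5↦1, 6↦6, 7↦7, 8↦4, 9↦8, 10↦8]  zeros at y ∈ ∅
  x = 9: [0↦3, 1↦8, 2↦9, 3↦6, 4↦10, 5↦10, 6↦6, 7↦9, 8↦8, 9↦3, 10↦5]  zeros at y ∈ ∅
  x = 10: [0↦2, 1↦9, 2↦1, 3↦0, 4↦6, 5↦8, 6↦6, 7↦0, 8↦1, 9↦9, 10↦2]  zeros at y ∈ {3, 7}
Collecting zeros: affine points = {(1, 0), (1, 1), (3, 5), (3, 9), (6, 2), (6, 4), (7, 8), (7, 10), (10, 3), (10, 7)}.
Total count |C(F_11)_aff| = 10.


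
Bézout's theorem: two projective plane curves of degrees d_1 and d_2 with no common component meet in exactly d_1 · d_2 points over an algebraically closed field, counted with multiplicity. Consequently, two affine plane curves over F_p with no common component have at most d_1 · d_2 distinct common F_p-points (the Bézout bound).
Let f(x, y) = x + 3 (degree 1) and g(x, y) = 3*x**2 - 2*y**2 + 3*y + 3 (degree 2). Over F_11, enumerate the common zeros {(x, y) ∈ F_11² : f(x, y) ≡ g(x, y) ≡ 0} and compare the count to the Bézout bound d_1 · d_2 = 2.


Common zeros: ∅; count = 0; Bézout bound = 2.

deg(f) = 1, deg(g) = 2, so Bézout bound = 2.
Scan x ∈ F_11. For each x, list the y ∈ F_11 with f(x, y) ≡ 0 and those with g(x, y) ≡ 0 (mod 11); the common zeros in that column are the intersection.
  x = 0: f ≡ 0 at y ∈ ∅; g ≡ 0 at y ∈ {9}; common: ∅.
  x = 1: f ≡ 0 at y ∈ ∅; g ≡ 0 at y ∈ ∅; common: ∅.
  x = 2: f ≡ 0 at y ∈ ∅; g ≡ 0 at y ∈ ∅; common: ∅.
  x = 3: f ≡ 0 at y ∈ ∅; g ≡ 0 at y ∈ ∅; common: ∅.
  x = 4: f ≡ 0 at y ∈ ∅; g ≡ 0 at y ∈ ∅; common: ∅.
  x = 5: f ≡ 0 at y ∈ ∅; g ≡ 0 at y ∈ ∅; common: ∅.
  x = 6: f ≡ 0 at y ∈ ∅; g ≡ 0 at y ∈ ∅; common: ∅.
  x = 7: f ≡ 0 at y ∈ ∅; g ≡ 0 at y ∈ ∅; common: ∅.
  x = 8: f ≡ 0 at y ∈ {0, 1, 2, 3, 4, 5, 6, 7, 8, 9, 10}; g ≡ 0 at y ∈ ∅; common: ∅.
  x = 9: f ≡ 0 at y ∈ ∅; g ≡ 0 at y ∈ ∅; common: ∅.
  x = 10: f ≡ 0 at y ∈ ∅; g ≡ 0 at y ∈ ∅; common: ∅.
Collecting: common zeros = ∅, so the count is 0.
Comparison with the Bézout bound: 0 ≤ 2 = deg(f)·deg(g), as expected for curves with no common component (the affine F_11-count falls short of the bound because intersections may lie at infinity, over extension fields, or carry multiplicity).
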